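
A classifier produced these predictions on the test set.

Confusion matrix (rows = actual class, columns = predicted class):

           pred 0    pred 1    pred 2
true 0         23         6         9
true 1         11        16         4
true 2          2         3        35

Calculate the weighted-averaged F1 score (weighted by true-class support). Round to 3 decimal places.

0.671

Per-class F1 score (2·TP/(2·TP+FP+FN)):
  0: TP=23, FP=11+2=13, FN=6+9=15 → 46/74 = 0.6216
  1: TP=16, FP=6+3=9, FN=11+4=15 → 32/56 = 0.5714
  2: TP=35, FP=9+4=13, FN=2+3=5 → 70/88 = 0.7955
Weighted-F1 score = Σ (supportᵢ/N)·F1 scoreᵢ with N=109: (38/109)·0.6216 + (31/109)·0.5714 + (40/109)·0.7955 = 0.671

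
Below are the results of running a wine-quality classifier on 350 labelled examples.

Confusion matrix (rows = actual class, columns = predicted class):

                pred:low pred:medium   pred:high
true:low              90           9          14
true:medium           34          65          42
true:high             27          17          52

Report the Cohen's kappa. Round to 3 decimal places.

0.391

Observed agreement pₒ = trace/N = 207/350 = 0.5914
Expected agreement pₑ = Σ (rowᵢ·colᵢ)/N² = (113·151 + 141·91 + 96·108)/350² = 0.3287
κ = (pₒ − pₑ)/(1 − pₑ) = (0.5914 − 0.3287)/(1 − 0.3287) = 0.391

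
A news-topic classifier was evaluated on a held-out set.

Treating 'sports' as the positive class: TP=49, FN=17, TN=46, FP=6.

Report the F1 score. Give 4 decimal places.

Precision = TP/(TP+FP) = 49/55 = 0.8909
Recall = TP/(TP+FN) = 49/66 = 0.7424
F1 = 2·TP/(2·TP+FP+FN) = 98/121 = 0.8099

0.8099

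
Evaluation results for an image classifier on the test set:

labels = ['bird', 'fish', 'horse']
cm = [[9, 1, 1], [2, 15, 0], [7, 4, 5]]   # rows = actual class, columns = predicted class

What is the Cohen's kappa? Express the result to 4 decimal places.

0.4931

Observed agreement pₒ = trace/N = 29/44 = 0.65909
Expected agreement pₑ = Σ (rowᵢ·colᵢ)/N² = (11·18 + 17·20 + 16·6)/44² = 0.32748
κ = (pₒ − pₑ)/(1 − pₑ) = (0.65909 − 0.32748)/(1 − 0.32748) = 0.4931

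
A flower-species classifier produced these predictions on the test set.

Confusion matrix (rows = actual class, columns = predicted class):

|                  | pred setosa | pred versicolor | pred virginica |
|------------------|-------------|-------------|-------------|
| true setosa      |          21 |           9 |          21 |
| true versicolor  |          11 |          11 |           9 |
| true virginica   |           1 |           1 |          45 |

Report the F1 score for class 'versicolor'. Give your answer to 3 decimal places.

0.423

F1 score = 2·TP/(2·TP+FP+FN).
versicolor: TP=11, FP=9+1=10, FN=11+9=20 → 22/52 = 0.4231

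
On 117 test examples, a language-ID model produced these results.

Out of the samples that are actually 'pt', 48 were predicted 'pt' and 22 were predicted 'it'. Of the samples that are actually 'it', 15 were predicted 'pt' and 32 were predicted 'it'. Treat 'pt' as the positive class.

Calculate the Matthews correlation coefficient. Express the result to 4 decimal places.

MCC = (TP·TN − FP·FN) / √((TP+FP)(TP+FN)(TN+FP)(TN+FN))
Numerator = 48·32 − 15·22 = 1206
Denominator = √(63·70·47·54) = √11192580 = 3345.5313
MCC = 1206 / 3345.5313 = 0.3605

0.3605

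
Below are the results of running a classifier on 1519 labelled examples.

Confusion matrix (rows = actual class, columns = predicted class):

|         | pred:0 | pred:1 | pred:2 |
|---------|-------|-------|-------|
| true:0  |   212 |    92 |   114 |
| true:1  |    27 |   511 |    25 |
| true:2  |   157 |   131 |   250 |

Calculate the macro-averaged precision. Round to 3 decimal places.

0.625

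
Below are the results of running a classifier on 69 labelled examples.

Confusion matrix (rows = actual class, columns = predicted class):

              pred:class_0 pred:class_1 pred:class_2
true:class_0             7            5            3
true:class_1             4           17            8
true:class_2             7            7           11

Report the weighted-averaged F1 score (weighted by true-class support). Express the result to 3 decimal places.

0.508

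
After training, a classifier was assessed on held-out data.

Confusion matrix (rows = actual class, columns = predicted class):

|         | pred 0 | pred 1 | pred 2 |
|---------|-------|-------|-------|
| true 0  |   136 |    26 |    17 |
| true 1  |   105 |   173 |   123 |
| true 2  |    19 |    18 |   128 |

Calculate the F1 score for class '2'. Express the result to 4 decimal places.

Treat '2' as positive and all other classes as negative.
F1 score = 2·TP/(2·TP+FP+FN).
2: TP=128, FP=17+123=140, FN=19+18=37 → 256/433 = 0.59122

0.5912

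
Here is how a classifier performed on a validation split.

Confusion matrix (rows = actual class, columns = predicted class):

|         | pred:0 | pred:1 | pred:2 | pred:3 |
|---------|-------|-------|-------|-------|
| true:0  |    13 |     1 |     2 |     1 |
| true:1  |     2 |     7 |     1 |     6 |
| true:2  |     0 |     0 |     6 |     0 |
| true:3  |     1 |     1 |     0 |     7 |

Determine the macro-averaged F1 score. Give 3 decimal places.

0.689

Per-class F1 score (2·TP/(2·TP+FP+FN)):
  0: TP=13, FP=2+0+1=3, FN=1+2+1=4 → 26/33 = 0.7879
  1: TP=7, FP=1+0+1=2, FN=2+1+6=9 → 14/25 = 0.5600
  2: TP=6, FP=2+1+0=3, FN=0+0+0=0 → 12/15 = 0.8000
  3: TP=7, FP=1+6+0=7, FN=1+1+0=2 → 14/23 = 0.6087
Macro-F1 score = mean = (0.7879 + 0.5600 + 0.8000 + 0.6087) / 4 = 0.689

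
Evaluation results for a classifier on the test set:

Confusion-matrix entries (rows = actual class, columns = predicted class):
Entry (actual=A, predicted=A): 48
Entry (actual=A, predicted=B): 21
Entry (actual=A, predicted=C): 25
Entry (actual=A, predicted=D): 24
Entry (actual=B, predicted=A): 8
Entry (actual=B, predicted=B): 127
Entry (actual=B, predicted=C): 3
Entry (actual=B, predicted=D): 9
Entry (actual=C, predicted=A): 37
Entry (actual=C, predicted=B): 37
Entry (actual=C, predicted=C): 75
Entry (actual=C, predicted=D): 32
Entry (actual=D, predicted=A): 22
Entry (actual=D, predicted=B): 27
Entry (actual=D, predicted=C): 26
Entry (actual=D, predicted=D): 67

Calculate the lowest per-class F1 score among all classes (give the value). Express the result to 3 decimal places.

Per-class F1 score (2·TP/(2·TP+FP+FN)):
  A: TP=48, FP=8+37+22=67, FN=21+25+24=70 → 96/233 = 0.4120
  B: TP=127, FP=21+37+27=85, FN=8+3+9=20 → 254/359 = 0.7075
  C: TP=75, FP=25+3+26=54, FN=37+37+32=106 → 150/310 = 0.4839
  D: TP=67, FP=24+9+32=65, FN=22+27+26=75 → 134/274 = 0.4891
Lowest is class 'A' with F1 score = 0.412.

0.412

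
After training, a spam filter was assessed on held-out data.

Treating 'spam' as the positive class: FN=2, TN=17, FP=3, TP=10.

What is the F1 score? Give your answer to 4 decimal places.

0.8000

Precision = TP/(TP+FP) = 10/13 = 0.7692
Recall = TP/(TP+FN) = 10/12 = 0.8333
F1 = 2·TP/(2·TP+FP+FN) = 20/25 = 0.8000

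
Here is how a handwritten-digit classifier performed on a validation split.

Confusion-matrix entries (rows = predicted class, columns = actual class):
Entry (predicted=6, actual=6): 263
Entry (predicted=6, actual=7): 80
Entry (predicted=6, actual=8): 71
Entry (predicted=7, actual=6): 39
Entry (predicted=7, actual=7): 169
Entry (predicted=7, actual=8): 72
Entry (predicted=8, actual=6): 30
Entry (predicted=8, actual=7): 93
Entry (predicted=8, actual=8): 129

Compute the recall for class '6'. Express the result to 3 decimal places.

One-vs-rest for '6': TP = diagonal; FP = other classes predicted '6'; FN = '6' predicted as other.
recall = TP/(TP+FN).
6: TP=263, FN=39+30=69 → 263/332 = 0.7922

0.792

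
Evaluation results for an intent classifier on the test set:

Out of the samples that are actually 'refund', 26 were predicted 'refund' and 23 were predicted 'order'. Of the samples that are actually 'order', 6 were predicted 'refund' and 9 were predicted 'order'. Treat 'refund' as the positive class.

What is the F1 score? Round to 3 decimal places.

0.642

Precision = TP/(TP+FP) = 26/32 = 0.8125
Recall = TP/(TP+FN) = 26/49 = 0.5306
F1 = 2·TP/(2·TP+FP+FN) = 52/81 = 0.642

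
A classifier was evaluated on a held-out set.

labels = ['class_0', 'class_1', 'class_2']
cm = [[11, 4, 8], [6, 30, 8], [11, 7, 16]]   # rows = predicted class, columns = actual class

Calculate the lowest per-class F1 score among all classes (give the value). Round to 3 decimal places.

Per-class F1 score (2·TP/(2·TP+FP+FN)):
  class_0: TP=11, FP=4+8=12, FN=6+11=17 → 22/51 = 0.4314
  class_1: TP=30, FP=6+8=14, FN=4+7=11 → 60/85 = 0.7059
  class_2: TP=16, FP=11+7=18, FN=8+8=16 → 32/66 = 0.4848
Lowest is class 'class_0' with F1 score = 0.431.

0.431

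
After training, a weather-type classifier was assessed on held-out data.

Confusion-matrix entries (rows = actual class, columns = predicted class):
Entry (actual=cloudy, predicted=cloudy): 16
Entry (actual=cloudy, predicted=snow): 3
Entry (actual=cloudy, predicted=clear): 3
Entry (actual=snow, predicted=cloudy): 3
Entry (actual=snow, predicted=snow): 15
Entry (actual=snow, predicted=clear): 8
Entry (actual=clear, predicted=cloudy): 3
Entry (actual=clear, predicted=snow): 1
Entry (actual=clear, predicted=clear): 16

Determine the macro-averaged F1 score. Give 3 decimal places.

0.692

Per-class F1 score (2·TP/(2·TP+FP+FN)):
  cloudy: TP=16, FP=3+3=6, FN=3+3=6 → 32/44 = 0.7273
  snow: TP=15, FP=3+1=4, FN=3+8=11 → 30/45 = 0.6667
  clear: TP=16, FP=3+8=11, FN=3+1=4 → 32/47 = 0.6809
Macro-F1 score = mean = (0.7273 + 0.6667 + 0.6809) / 3 = 0.692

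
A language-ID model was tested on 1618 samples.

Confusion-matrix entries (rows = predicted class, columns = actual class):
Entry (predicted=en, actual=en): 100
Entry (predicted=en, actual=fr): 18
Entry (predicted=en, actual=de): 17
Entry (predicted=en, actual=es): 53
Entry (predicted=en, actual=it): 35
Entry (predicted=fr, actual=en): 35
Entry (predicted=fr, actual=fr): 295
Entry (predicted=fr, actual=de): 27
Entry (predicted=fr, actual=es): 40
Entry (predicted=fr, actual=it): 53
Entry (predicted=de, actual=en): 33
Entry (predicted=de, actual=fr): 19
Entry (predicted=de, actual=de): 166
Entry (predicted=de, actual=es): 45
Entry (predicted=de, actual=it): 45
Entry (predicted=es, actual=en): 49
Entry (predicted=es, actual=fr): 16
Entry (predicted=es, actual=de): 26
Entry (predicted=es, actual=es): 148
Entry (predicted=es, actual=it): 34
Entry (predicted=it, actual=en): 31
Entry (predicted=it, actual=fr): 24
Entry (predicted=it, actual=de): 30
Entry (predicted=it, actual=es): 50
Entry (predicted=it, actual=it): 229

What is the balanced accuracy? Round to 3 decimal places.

0.568

Balanced accuracy = mean of per-class recall.
  en: recall = 100/248 = 0.4032
  fr: recall = 295/372 = 0.7930
  de: recall = 166/266 = 0.6241
  es: recall = 148/336 = 0.4405
  it: recall = 229/396 = 0.5783
Mean = (0.4032 + 0.7930 + 0.6241 + 0.4405 + 0.5783) / 5 = 0.568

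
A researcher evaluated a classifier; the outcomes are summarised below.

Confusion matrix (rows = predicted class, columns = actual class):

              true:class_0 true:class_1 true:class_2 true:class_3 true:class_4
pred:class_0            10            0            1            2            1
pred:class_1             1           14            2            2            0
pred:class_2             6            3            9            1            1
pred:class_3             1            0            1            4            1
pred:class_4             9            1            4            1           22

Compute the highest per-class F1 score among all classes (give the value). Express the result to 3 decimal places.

Per-class F1 score (2·TP/(2·TP+FP+FN)):
  class_0: TP=10, FP=0+1+2+1=4, FN=1+6+1+9=17 → 20/41 = 0.4878
  class_1: TP=14, FP=1+2+2+0=5, FN=0+3+0+1=4 → 28/37 = 0.7568
  class_2: TP=9, FP=6+3+1+1=11, FN=1+2+1+4=8 → 18/37 = 0.4865
  class_3: TP=4, FP=1+0+1+1=3, FN=2+2+1+1=6 → 8/17 = 0.4706
  class_4: TP=22, FP=9+1+4+1=15, FN=1+0+1+1=3 → 44/62 = 0.7097
Highest is class 'class_1' with F1 score = 0.757.

0.757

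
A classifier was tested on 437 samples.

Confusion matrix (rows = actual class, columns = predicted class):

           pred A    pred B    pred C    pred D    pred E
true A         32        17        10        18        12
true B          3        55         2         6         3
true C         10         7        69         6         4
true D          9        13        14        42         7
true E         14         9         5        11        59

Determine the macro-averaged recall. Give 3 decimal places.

Per-class recall (TP/(TP+FN)):
  A: TP=32, FN=17+10+18+12=57 → 32/89 = 0.3596
  B: TP=55, FN=3+2+6+3=14 → 55/69 = 0.7971
  C: TP=69, FN=10+7+6+4=27 → 69/96 = 0.7188
  D: TP=42, FN=9+13+14+7=43 → 42/85 = 0.4941
  E: TP=59, FN=14+9+5+11=39 → 59/98 = 0.6020
Macro-recall = mean = (0.3596 + 0.7971 + 0.7188 + 0.4941 + 0.6020) / 5 = 0.594

0.594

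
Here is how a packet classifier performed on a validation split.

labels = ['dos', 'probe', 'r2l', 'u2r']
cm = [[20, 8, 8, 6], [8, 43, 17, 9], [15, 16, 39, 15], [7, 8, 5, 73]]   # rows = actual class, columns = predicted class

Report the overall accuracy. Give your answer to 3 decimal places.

0.589

Accuracy = trace / total = (20+43+39+73=175) / 297 = 175/297 = 0.589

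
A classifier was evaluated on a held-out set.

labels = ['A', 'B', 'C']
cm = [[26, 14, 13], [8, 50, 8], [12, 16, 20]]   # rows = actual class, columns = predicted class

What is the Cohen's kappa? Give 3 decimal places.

Observed agreement pₒ = trace/N = 96/167 = 0.5749
Expected agreement pₑ = Σ (rowᵢ·colᵢ)/N² = (53·46 + 66·80 + 48·41)/167² = 0.3473
κ = (pₒ − pₑ)/(1 − pₑ) = (0.5749 − 0.3473)/(1 − 0.3473) = 0.349

0.349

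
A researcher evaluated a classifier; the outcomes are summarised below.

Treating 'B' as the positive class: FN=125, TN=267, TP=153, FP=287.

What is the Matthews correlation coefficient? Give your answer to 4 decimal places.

0.0305

MCC = (TP·TN − FP·FN) / √((TP+FP)(TP+FN)(TN+FP)(TN+FN))
Numerator = 153·267 − 287·125 = 4976
Denominator = √(440·278·554·392) = √26563989760 = 162984.6304
MCC = 4976 / 162984.6304 = 0.0305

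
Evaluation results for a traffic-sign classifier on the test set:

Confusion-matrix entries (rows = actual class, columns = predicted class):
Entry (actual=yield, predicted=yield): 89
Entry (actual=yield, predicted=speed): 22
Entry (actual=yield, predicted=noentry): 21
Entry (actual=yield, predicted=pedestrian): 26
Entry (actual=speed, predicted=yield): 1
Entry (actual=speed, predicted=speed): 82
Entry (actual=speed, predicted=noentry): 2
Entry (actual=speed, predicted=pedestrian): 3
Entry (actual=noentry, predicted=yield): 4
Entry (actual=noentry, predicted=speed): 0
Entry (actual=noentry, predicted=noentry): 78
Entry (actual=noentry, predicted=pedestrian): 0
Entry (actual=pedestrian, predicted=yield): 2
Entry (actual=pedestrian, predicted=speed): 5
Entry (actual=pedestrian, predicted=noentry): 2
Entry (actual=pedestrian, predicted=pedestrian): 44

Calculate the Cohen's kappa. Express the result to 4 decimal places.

Observed agreement pₒ = trace/N = 293/381 = 0.76903
Expected agreement pₑ = Σ (rowᵢ·colᵢ)/N² = (158·96 + 88·109 + 82·103 + 53·73)/381² = 0.25541
κ = (pₒ − pₑ)/(1 − pₑ) = (0.76903 − 0.25541)/(1 − 0.25541) = 0.6898

0.6898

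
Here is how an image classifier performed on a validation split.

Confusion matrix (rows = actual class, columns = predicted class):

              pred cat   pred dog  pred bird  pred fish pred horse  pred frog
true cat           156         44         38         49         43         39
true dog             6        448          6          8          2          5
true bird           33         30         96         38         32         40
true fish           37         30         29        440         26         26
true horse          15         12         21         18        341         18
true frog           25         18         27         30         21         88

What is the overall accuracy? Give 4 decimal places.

Accuracy = trace / total = (156+448+96+440+341+88=1569) / 2335 = 1569/2335 = 0.6719

0.6719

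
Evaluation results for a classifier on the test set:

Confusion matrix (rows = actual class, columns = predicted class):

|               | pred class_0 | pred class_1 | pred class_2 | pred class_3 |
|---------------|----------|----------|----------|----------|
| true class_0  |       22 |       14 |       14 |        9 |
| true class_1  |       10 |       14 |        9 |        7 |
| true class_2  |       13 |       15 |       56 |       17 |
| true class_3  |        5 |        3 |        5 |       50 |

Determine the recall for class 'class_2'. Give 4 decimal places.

One-vs-rest for 'class_2': TP = diagonal; FP = other classes predicted 'class_2'; FN = 'class_2' predicted as other.
recall = TP/(TP+FN).
class_2: TP=56, FN=13+15+17=45 → 56/101 = 0.55446

0.5545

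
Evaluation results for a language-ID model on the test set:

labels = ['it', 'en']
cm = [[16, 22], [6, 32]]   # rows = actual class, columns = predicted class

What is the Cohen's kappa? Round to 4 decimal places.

Observed agreement pₒ = trace/N = 48/76 = 0.63158
Expected agreement pₑ = Σ (rowᵢ·colᵢ)/N² = (38·22 + 38·54)/76² = 0.50000
κ = (pₒ − pₑ)/(1 − pₑ) = (0.63158 − 0.50000)/(1 − 0.50000) = 0.2632

0.2632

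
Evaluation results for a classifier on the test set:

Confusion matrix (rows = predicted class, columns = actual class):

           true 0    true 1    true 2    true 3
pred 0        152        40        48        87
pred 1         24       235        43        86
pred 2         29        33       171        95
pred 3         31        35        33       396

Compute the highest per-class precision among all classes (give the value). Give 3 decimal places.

Per-class precision (TP/(TP+FP)):
  0: TP=152, FP=40+48+87=175 → 152/327 = 0.4648
  1: TP=235, FP=24+43+86=153 → 235/388 = 0.6057
  2: TP=171, FP=29+33+95=157 → 171/328 = 0.5213
  3: TP=396, FP=31+35+33=99 → 396/495 = 0.8000
Highest is class '3' with precision = 0.800.

0.800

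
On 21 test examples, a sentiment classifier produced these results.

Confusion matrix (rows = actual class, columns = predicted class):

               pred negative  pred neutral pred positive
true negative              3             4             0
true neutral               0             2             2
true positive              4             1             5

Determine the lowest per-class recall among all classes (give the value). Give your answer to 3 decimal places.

0.429

Per-class recall (TP/(TP+FN)):
  negative: TP=3, FN=4+0=4 → 3/7 = 0.4286
  neutral: TP=2, FN=0+2=2 → 2/4 = 0.5000
  positive: TP=5, FN=4+1=5 → 5/10 = 0.5000
Lowest is class 'negative' with recall = 0.429.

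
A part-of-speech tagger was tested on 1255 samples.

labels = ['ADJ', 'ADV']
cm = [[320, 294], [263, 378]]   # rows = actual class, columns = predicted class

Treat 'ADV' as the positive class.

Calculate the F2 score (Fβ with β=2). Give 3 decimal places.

0.584

Fβ = (1+β²)·TP / ((1+β²)·TP + β²·FN + FP), with β²=4
= 5·378 / (5·378 + 4·263 + 294) = 0.584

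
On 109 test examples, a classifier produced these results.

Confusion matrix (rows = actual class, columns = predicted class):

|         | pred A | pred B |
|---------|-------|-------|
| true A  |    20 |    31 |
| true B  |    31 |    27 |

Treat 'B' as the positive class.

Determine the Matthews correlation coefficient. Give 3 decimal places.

-0.142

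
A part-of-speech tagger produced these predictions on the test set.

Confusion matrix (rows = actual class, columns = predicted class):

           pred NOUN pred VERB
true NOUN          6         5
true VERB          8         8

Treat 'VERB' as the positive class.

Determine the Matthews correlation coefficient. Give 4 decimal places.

0.0447

MCC = (TP·TN − FP·FN) / √((TP+FP)(TP+FN)(TN+FP)(TN+FN))
Numerator = 8·6 − 5·8 = 8
Denominator = √(13·16·11·14) = √32032 = 178.9749
MCC = 8 / 178.9749 = 0.0447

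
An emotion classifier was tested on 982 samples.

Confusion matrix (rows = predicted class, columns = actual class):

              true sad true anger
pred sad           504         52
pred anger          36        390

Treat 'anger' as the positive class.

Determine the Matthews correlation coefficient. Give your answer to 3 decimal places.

MCC = (TP·TN − FP·FN) / √((TP+FP)(TP+FN)(TN+FP)(TN+FN))
Numerator = 390·504 − 36·52 = 194688
Denominator = √(426·442·540·556) = √56532790080 = 237766.2509
MCC = 194688 / 237766.2509 = 0.819

0.819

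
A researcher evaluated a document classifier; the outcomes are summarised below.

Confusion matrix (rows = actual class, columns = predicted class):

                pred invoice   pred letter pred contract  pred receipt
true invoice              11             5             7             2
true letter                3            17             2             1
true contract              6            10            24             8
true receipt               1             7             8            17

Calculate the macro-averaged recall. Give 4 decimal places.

Per-class recall (TP/(TP+FN)):
  invoice: TP=11, FN=5+7+2=14 → 11/25 = 0.44000
  letter: TP=17, FN=3+2+1=6 → 17/23 = 0.73913
  contract: TP=24, FN=6+10+8=24 → 24/48 = 0.50000
  receipt: TP=17, FN=1+7+8=16 → 17/33 = 0.51515
Macro-recall = mean = (0.44000 + 0.73913 + 0.50000 + 0.51515) / 4 = 0.5486

0.5486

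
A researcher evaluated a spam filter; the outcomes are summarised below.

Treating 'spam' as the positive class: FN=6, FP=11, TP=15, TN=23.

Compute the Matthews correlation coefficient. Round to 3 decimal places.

0.380

MCC = (TP·TN − FP·FN) / √((TP+FP)(TP+FN)(TN+FP)(TN+FN))
Numerator = 15·23 − 11·6 = 279
Denominator = √(26·21·34·29) = √538356 = 733.7275
MCC = 279 / 733.7275 = 0.380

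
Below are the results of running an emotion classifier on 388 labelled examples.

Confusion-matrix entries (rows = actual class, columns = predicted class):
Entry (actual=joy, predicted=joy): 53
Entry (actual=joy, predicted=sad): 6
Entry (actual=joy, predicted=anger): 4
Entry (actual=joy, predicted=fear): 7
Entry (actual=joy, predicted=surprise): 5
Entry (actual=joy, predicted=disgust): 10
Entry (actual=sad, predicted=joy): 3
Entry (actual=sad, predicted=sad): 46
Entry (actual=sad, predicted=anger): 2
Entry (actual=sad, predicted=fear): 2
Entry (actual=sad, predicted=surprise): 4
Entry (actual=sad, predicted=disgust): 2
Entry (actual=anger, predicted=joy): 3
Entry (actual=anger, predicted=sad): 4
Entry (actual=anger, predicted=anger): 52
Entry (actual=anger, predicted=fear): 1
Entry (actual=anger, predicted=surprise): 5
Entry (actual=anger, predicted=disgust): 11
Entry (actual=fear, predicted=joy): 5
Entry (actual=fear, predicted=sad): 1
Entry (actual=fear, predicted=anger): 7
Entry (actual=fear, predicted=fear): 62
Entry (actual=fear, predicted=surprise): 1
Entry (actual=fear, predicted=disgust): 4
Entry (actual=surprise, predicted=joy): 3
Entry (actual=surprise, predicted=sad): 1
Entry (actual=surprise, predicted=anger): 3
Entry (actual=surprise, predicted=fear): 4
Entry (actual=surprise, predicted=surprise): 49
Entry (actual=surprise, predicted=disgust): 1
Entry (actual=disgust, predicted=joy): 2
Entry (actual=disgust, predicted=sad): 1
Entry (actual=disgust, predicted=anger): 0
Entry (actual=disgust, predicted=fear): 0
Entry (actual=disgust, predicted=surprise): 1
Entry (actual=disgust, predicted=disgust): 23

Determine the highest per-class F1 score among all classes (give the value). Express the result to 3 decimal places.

0.795

Per-class F1 score (2·TP/(2·TP+FP+FN)):
  joy: TP=53, FP=3+3+5+3+2=16, FN=6+4+7+5+10=32 → 106/154 = 0.6883
  sad: TP=46, FP=6+4+1+1+1=13, FN=3+2+2+4+2=13 → 92/118 = 0.7797
  anger: TP=52, FP=4+2+7+3+0=16, FN=3+4+1+5+11=24 → 104/144 = 0.7222
  fear: TP=62, FP=7+2+1+4+0=14, FN=5+1+7+1+4=18 → 124/156 = 0.7949
  surprise: TP=49, FP=5+4+5+1+1=16, FN=3+1+3+4+1=12 → 98/126 = 0.7778
  disgust: TP=23, FP=10+2+11+4+1=28, FN=2+1+0+0+1=4 → 46/78 = 0.5897
Highest is class 'fear' with F1 score = 0.795.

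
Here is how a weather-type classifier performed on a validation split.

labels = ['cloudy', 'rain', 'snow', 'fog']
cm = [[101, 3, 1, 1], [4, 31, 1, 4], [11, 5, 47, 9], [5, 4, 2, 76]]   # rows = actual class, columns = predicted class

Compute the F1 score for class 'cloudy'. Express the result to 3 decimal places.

0.890

Take TP from the diagonal, FP from the rest of the 'cloudy' prediction marginal, FN from the rest of the 'cloudy' actual marginal.
F1 score = 2·TP/(2·TP+FP+FN).
cloudy: TP=101, FP=4+11+5=20, FN=3+1+1=5 → 202/227 = 0.8899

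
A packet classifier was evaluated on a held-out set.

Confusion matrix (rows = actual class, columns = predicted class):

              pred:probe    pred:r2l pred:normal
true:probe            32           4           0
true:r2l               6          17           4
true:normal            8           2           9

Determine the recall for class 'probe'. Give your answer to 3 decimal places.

One-vs-rest for 'probe': TP = diagonal; FP = other classes predicted 'probe'; FN = 'probe' predicted as other.
recall = TP/(TP+FN).
probe: TP=32, FN=4+0=4 → 32/36 = 0.8889

0.889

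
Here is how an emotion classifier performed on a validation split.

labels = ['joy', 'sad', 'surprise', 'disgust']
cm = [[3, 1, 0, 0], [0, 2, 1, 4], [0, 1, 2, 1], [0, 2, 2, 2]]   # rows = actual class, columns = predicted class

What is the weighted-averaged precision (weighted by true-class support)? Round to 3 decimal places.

0.459

Per-class precision (TP/(TP+FP)):
  joy: TP=3, FP=0+0+0=0 → 3/3 = 1.0000
  sad: TP=2, FP=1+1+2=4 → 2/6 = 0.3333
  surprise: TP=2, FP=0+1+2=3 → 2/5 = 0.4000
  disgust: TP=2, FP=0+4+1=5 → 2/7 = 0.2857
Weighted-precision = Σ (supportᵢ/N)·precisionᵢ with N=21: (4/21)·1.0000 + (7/21)·0.3333 + (4/21)·0.4000 + (6/21)·0.2857 = 0.459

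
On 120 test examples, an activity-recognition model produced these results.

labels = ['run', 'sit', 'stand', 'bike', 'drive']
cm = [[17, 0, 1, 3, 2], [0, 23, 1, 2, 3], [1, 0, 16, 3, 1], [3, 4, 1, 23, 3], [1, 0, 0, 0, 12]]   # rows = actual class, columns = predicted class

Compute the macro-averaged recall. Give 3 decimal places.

Per-class recall (TP/(TP+FN)):
  run: TP=17, FN=0+1+3+2=6 → 17/23 = 0.7391
  sit: TP=23, FN=0+1+2+3=6 → 23/29 = 0.7931
  stand: TP=16, FN=1+0+3+1=5 → 16/21 = 0.7619
  bike: TP=23, FN=3+4+1+3=11 → 23/34 = 0.6765
  drive: TP=12, FN=1+0+0+0=1 → 12/13 = 0.9231
Macro-recall = mean = (0.7391 + 0.7931 + 0.7619 + 0.6765 + 0.9231) / 5 = 0.779

0.779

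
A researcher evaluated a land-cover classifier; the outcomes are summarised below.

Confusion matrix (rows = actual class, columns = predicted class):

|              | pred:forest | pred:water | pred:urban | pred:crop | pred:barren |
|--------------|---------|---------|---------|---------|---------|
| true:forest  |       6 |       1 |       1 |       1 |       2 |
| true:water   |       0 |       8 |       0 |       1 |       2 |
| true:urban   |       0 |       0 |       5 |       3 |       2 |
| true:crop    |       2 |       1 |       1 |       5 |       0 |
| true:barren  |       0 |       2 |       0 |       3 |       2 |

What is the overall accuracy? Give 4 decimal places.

0.5417

Accuracy = trace / total = (6+8+5+5+2=26) / 48 = 26/48 = 0.5417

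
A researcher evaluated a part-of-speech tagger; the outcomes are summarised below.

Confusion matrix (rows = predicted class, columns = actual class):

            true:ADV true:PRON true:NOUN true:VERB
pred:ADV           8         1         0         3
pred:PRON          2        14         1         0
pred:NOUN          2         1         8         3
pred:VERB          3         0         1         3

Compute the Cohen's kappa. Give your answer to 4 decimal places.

Observed agreement pₒ = trace/N = 33/50 = 0.66000
Expected agreement pₑ = Σ (rowᵢ·colᵢ)/N² = (15·12 + 16·17 + 10·14 + 9·7)/50² = 0.26200
κ = (pₒ − pₑ)/(1 − pₑ) = (0.66000 − 0.26200)/(1 − 0.26200) = 0.5393

0.5393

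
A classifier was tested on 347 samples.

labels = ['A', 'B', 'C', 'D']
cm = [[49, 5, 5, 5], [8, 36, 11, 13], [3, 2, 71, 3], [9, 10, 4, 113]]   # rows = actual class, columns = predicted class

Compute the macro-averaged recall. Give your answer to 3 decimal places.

Per-class recall (TP/(TP+FN)):
  A: TP=49, FN=5+5+5=15 → 49/64 = 0.7656
  B: TP=36, FN=8+11+13=32 → 36/68 = 0.5294
  C: TP=71, FN=3+2+3=8 → 71/79 = 0.8987
  D: TP=113, FN=9+10+4=23 → 113/136 = 0.8309
Macro-recall = mean = (0.7656 + 0.5294 + 0.8987 + 0.8309) / 4 = 0.756

0.756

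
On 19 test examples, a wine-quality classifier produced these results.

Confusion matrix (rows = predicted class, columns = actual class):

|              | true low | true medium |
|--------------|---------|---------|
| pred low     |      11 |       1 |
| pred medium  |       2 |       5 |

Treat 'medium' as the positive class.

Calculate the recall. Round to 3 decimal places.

Recall = TP/(TP+FN) = 5/(5+1) = 5/6 = 0.833

0.833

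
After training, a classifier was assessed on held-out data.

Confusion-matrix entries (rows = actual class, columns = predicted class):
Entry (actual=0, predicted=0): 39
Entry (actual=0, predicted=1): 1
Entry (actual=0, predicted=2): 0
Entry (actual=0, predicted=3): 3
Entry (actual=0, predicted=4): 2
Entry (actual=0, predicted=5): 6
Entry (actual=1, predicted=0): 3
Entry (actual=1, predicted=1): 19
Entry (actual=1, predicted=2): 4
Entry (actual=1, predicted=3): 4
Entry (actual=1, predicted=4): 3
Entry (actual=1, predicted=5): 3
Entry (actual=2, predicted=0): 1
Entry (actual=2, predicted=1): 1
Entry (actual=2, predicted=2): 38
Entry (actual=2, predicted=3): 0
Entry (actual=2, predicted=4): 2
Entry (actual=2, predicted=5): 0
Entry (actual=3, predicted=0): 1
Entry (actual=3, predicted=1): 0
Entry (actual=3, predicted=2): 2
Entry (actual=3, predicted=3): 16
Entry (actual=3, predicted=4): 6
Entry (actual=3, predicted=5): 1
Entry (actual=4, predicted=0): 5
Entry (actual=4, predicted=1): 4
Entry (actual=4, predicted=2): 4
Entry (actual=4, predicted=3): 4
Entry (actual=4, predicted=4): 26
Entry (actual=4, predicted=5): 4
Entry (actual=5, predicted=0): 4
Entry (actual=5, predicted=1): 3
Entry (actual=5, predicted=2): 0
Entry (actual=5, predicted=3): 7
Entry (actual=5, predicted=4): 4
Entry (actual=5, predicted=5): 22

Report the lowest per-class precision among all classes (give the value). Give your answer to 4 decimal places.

0.4706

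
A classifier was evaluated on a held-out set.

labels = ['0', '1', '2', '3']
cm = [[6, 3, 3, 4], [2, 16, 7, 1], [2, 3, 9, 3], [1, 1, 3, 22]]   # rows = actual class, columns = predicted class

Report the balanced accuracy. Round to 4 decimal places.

0.5837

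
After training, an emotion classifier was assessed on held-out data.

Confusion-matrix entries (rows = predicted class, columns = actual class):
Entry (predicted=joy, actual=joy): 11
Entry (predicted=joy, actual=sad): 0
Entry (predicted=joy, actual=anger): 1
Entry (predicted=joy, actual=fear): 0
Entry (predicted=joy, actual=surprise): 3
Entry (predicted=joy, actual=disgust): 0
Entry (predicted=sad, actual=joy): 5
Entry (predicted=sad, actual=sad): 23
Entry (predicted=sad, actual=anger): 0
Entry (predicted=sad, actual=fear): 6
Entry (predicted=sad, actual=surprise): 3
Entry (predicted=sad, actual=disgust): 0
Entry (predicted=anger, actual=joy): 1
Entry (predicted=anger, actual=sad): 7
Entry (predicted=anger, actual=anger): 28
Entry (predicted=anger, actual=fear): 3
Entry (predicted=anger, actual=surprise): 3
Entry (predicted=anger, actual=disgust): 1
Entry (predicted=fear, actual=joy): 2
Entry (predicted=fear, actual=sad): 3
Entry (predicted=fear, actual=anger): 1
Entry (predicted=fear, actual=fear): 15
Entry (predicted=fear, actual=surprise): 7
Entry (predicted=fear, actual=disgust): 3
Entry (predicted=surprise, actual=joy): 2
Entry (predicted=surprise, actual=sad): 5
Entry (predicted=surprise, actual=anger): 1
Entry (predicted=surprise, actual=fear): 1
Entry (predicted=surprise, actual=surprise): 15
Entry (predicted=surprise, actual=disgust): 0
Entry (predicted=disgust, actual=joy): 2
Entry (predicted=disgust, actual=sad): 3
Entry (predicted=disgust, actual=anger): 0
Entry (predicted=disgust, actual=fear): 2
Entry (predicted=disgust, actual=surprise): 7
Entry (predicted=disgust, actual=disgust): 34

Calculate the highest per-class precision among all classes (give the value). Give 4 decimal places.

Per-class precision (TP/(TP+FP)):
  joy: TP=11, FP=0+1+0+3+0=4 → 11/15 = 0.73333
  sad: TP=23, FP=5+0+6+3+0=14 → 23/37 = 0.62162
  anger: TP=28, FP=1+7+3+3+1=15 → 28/43 = 0.65116
  fear: TP=15, FP=2+3+1+7+3=16 → 15/31 = 0.48387
  surprise: TP=15, FP=2+5+1+1+0=9 → 15/24 = 0.62500
  disgust: TP=34, FP=2+3+0+2+7=14 → 34/48 = 0.70833
Highest is class 'joy' with precision = 0.7333.

0.7333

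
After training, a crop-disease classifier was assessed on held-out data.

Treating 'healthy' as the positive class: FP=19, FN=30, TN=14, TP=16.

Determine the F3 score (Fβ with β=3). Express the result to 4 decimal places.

Fβ = (1+β²)·TP / ((1+β²)·TP + β²·FN + FP), with β²=9
= 10·16 / (10·16 + 9·30 + 19) = 0.3563

0.3563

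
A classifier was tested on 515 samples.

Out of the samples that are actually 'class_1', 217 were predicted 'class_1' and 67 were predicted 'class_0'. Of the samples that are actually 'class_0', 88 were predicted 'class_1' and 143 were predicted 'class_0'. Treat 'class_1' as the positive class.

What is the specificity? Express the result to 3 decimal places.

0.619

Specificity = TN/(TN+FP) = 143/(143+88) = 0.619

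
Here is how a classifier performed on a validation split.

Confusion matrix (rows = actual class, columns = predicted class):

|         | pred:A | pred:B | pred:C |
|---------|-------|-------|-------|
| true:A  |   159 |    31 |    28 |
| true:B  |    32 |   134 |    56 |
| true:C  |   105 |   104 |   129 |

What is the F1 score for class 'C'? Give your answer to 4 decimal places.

One-vs-rest for 'C': TP = diagonal; FP = other classes predicted 'C'; FN = 'C' predicted as other.
F1 score = 2·TP/(2·TP+FP+FN).
C: TP=129, FP=28+56=84, FN=105+104=209 → 258/551 = 0.46824

0.4682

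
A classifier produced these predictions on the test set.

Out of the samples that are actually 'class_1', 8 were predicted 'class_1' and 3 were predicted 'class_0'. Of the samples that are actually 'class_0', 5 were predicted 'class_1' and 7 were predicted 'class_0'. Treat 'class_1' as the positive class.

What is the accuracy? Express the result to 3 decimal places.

Accuracy = (TP+TN)/N = (8+7)/23 = 0.652

0.652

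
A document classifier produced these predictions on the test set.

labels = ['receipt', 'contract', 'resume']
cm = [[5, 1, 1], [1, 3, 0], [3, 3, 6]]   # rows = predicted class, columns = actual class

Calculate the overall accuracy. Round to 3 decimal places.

0.609

Accuracy = trace / total = (5+3+6=14) / 23 = 14/23 = 0.609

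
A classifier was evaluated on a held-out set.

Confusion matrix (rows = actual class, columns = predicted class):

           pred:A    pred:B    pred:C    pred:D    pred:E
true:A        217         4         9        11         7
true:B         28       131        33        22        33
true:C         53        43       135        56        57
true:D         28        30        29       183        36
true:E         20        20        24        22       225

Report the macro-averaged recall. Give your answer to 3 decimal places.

0.624

Per-class recall (TP/(TP+FN)):
  A: TP=217, FN=4+9+11+7=31 → 217/248 = 0.8750
  B: TP=131, FN=28+33+22+33=116 → 131/247 = 0.5304
  C: TP=135, FN=53+43+56+57=209 → 135/344 = 0.3924
  D: TP=183, FN=28+30+29+36=123 → 183/306 = 0.5980
  E: TP=225, FN=20+20+24+22=86 → 225/311 = 0.7235
Macro-recall = mean = (0.8750 + 0.5304 + 0.3924 + 0.5980 + 0.7235) / 5 = 0.624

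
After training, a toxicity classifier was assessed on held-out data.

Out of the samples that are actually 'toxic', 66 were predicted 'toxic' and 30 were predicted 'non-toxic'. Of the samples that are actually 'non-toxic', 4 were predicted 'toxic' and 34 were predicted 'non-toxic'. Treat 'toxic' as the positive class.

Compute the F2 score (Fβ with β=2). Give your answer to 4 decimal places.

0.7269

Fβ = (1+β²)·TP / ((1+β²)·TP + β²·FN + FP), with β²=4
= 5·66 / (5·66 + 4·30 + 4) = 0.7269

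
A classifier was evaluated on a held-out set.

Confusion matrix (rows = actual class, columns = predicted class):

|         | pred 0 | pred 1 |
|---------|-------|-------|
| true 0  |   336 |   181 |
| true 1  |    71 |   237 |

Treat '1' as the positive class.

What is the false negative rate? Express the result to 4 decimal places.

0.2305

FNR = FN/(FN+TP) = 71/(71+237) = 0.2305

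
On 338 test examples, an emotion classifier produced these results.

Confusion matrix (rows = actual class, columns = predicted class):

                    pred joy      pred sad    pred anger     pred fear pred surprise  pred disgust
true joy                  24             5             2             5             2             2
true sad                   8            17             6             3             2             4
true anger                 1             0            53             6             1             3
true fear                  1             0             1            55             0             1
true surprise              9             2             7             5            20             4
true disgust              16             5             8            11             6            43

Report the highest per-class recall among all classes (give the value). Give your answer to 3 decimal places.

0.948

Per-class recall (TP/(TP+FN)):
  joy: TP=24, FN=5+2+5+2+2=16 → 24/40 = 0.6000
  sad: TP=17, FN=8+6+3+2+4=23 → 17/40 = 0.4250
  anger: TP=53, FN=1+0+6+1+3=11 → 53/64 = 0.8281
  fear: TP=55, FN=1+0+1+0+1=3 → 55/58 = 0.9483
  surprise: TP=20, FN=9+2+7+5+4=27 → 20/47 = 0.4255
  disgust: TP=43, FN=16+5+8+11+6=46 → 43/89 = 0.4831
Highest is class 'fear' with recall = 0.948.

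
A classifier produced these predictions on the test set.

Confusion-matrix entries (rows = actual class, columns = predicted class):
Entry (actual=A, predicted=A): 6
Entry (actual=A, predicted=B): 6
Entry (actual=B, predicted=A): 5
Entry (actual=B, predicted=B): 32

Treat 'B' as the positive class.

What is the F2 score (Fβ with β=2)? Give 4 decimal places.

Fβ = (1+β²)·TP / ((1+β²)·TP + β²·FN + FP), with β²=4
= 5·32 / (5·32 + 4·5 + 6) = 0.8602

0.8602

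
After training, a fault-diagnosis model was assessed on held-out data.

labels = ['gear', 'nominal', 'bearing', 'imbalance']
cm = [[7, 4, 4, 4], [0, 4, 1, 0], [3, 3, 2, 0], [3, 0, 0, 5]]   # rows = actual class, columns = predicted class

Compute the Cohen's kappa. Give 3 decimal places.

0.248

Observed agreement pₒ = trace/N = 18/40 = 0.4500
Expected agreement pₑ = Σ (rowᵢ·colᵢ)/N² = (19·13 + 5·11 + 8·7 + 8·9)/40² = 0.2688
κ = (pₒ − pₑ)/(1 − pₑ) = (0.4500 − 0.2688)/(1 − 0.2688) = 0.248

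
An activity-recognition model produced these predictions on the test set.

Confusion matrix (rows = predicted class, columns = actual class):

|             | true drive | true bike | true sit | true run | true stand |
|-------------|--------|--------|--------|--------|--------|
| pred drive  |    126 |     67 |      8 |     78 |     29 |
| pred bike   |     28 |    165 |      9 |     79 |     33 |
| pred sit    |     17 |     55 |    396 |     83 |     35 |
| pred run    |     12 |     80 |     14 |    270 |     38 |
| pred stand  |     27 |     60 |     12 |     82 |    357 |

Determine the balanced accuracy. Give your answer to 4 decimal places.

Balanced accuracy = mean of per-class recall.
  drive: recall = 126/210 = 0.60000
  bike: recall = 165/427 = 0.38642
  sit: recall = 396/439 = 0.90205
  run: recall = 270/592 = 0.45608
  stand: recall = 357/492 = 0.72561
Mean = (0.60000 + 0.38642 + 0.90205 + 0.45608 + 0.72561) / 5 = 0.6140

0.6140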